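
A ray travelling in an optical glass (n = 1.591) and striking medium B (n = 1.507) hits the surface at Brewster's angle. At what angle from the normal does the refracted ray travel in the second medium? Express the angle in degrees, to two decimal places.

θ_B = arctan(n₂/n₁) = arctan(1.507/1.591) = 43.45°.
At Brewster's angle the reflected and refracted rays are perpendicular, so θ_t = 90° − θ_B = 90° − 43.45° = 46.55°.

θ_t ≈ 46.55°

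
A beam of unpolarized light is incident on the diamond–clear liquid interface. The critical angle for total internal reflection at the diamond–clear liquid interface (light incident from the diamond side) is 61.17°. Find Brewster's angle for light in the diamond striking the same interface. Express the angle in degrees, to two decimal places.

n₂/n₁ = sin θ_c = sin 61.17° = 0.8761.
tan θ_B equals the same ratio, so θ_B = arctan(0.8761) = 41.22°.

θ_B ≈ 41.22°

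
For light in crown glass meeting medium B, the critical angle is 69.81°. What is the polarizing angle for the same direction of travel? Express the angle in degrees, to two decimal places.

θ_B ≈ 43.18°

sin θ_c = n₂/n₁, so n₂/n₁ = sin 69.81° = 0.9386.
Brewster: tan θ_B = n₂/n₁ = 0.9386.
θ_B = arctan(0.9386) = 43.18°.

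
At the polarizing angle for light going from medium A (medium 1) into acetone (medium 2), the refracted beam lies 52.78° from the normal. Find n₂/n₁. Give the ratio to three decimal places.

θ_B + θ_t = 90°, so θ_B = 90° − 52.78° = 37.22°.
tan θ_B = n₂/n₁, so n₂/n₁ = tan 37.22° = 0.760.

n₂/n₁ ≈ 0.760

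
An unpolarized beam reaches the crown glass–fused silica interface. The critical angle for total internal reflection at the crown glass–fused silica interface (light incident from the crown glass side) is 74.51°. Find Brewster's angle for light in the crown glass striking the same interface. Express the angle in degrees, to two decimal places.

θ_B ≈ 43.94°

n₂/n₁ = sin θ_c = sin 74.51° = 0.9637.
tan θ_B equals the same ratio, so θ_B = arctan(0.9637) = 43.94°.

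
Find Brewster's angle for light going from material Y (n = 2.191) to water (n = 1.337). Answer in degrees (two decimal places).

θ_B ≈ 31.39°

At Brewster's angle the reflected and refracted rays are perpendicular, which with Snell's law gives tan θ_B = n₂/n₁.
Brewster's condition: tan θ_B = n₂/n₁ = 1.337/2.191 = 0.6102.
θ_B = arctan(0.6102) = 31.39°.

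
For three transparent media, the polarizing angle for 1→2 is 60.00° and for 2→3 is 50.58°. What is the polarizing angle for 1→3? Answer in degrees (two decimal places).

tan θ_B(1→2) = n₂/n₁ = tan 60.00° = 1.7321.
tan θ_B(2→3) = n₃/n₂ = tan 50.58° = 1.2166.
Multiplying, n₃/n₁ = 1.7321 × 1.2166 = 2.1071, and θ_B(1→3) = arctan 2.1071 = 64.61°.

θ_B ≈ 64.61°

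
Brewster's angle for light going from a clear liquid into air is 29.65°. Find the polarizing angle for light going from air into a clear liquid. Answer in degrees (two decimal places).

tan θ_B' = n₁/n₂ = 1/tan θ_B, so θ_B' = 90° − θ_B.
θ_B' = 90° − 29.65° = 60.35°.

θ_B' ≈ 60.35°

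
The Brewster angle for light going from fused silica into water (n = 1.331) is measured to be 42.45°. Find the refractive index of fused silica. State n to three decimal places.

Brewster's law: tan θ_B = n₂/n₁ (light incident in fused silica, refracted into water).
n₁ = n₂ / tan θ_B = 1.331 / tan 42.45° = 1.455.

n ≈ 1.455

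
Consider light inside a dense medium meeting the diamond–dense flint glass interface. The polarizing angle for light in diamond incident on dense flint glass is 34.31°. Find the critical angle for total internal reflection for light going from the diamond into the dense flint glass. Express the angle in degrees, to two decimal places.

θ_c ≈ 43.03°

tan θ_B = n₂/n₁ = tan 34.31° = 0.6824.
Total internal reflection: sin θ_c = n₂/n₁ = 0.6824.
θ_c = arcsin(0.6824) = 43.03°.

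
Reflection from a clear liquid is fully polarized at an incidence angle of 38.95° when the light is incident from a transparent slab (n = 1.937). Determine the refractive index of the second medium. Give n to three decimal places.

n ≈ 1.566

Brewster's law: tan θ_B = n₂/n₁ (light incident in a transparent slab, refracted into a clear liquid).
n₂ = n₁ tan θ_B = 1.937 × tan 38.95° = 1.566.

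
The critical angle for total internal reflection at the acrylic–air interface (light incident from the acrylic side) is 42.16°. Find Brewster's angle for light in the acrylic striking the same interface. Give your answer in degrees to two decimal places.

θ_B ≈ 33.87°

n₂/n₁ = sin θ_c = sin 42.16° = 0.6712.
tan θ_B equals the same ratio, so θ_B = arctan(0.6712) = 33.87°.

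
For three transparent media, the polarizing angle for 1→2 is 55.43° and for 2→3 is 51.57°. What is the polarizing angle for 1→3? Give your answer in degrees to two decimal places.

θ_B ≈ 61.33°

Each Brewster angle gives a ratio: n₂/n₁ = tan 55.43° = 1.4512, n₃/n₂ = tan 51.57° = 1.2603.
Multiplying, n₃/n₁ = 1.4512 × 1.2603 = 1.8290, and θ_B(1→3) = arctan 1.8290 = 61.33°.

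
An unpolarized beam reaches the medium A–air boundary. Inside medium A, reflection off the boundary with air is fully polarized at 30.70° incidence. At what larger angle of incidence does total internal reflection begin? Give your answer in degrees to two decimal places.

tan θ_B = n₂/n₁ = tan 30.70° = 0.5938.
Total internal reflection: sin θ_c = n₂/n₁ = 0.5938.
θ_c = arcsin(0.5938) = 36.42°.

θ_c ≈ 36.42°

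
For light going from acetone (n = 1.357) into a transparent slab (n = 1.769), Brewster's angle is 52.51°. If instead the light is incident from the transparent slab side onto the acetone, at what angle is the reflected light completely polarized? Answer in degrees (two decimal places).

Reversing the direction swaps n₁ and n₂, so tan θ_B' = 1/tan θ_B and θ_B' = 90° − θ_B.
Hence θ_B' = 90° − 52.51° = 37.49°.

θ_B' ≈ 37.49°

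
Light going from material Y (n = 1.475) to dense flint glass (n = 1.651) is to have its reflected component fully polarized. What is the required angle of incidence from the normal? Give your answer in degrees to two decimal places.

θ_B ≈ 48.22°

At Brewster's angle the reflected and refracted rays are perpendicular, which with Snell's law gives tan θ_B = n₂/n₁.
Here n₂/n₁ = 1.651/1.475 = 1.1193, and Brewster's law gives tan θ_B = n₂/n₁.
So θ_B = arctan 1.1193 = 48.22°.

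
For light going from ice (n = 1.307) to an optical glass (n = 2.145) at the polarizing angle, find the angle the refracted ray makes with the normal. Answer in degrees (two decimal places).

θ_t ≈ 31.35°

tan θ_B = n₂/n₁ = 2.145/1.307 = 1.6412, so θ_B = 58.65°.
The refracted ray is perpendicular to the reflected ray, so θ_t = 90° − θ_B = 31.35°.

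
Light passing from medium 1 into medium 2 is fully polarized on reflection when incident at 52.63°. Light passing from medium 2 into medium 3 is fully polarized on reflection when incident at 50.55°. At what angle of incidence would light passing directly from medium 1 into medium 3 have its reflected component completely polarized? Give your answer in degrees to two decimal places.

n₂/n₁ = tan 52.63° = 1.3094 and n₃/n₂ = tan 50.55° = 1.2153.
Multiplying, n₃/n₁ = 1.3094 × 1.2153 = 1.5912, and θ_B(1→3) = arctan 1.5912 = 57.85°.

θ_B ≈ 57.85°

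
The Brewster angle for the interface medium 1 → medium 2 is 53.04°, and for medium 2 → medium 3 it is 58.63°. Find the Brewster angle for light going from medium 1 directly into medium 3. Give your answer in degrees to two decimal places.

θ_B ≈ 65.36°

Each Brewster angle gives a ratio: n₂/n₁ = tan 53.04° = 1.3290, n₃/n₂ = tan 58.63° = 1.6402.
n₃/n₁ = 2.1798. Then tan θ_B(1→3) = n₃/n₁, so θ_B(1→3) = arctan(2.1798) = 65.36°.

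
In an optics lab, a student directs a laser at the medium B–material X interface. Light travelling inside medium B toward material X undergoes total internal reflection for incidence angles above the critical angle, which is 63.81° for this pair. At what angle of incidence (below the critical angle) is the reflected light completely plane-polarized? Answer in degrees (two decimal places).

θ_B ≈ 41.90°

sin θ_c = n₂/n₁, so n₂/n₁ = sin 63.81° = 0.8973.
Brewster: tan θ_B = n₂/n₁ = 0.8973.
θ_B = arctan(0.8973) = 41.90°.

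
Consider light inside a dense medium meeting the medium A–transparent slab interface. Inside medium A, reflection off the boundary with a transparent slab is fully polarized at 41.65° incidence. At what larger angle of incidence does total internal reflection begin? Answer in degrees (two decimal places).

From Brewster, n₂/n₁ = tan θ_B = tan 41.65° = 0.8894.
Then sin θ_c = n₂/n₁ = 0.8894, so θ_c = arcsin 0.8894 = 62.80°.

θ_c ≈ 62.80°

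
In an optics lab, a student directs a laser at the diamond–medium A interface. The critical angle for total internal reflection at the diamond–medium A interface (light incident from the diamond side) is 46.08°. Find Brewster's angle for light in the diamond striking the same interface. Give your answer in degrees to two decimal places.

θ_B ≈ 35.77°

At the critical angle sin θ_c = n₂/n₁, giving n₂/n₁ = sin 46.08° = 0.7203.
Then tan θ_B = n₂/n₁ = 0.7203, so θ_B = arctan 0.7203 = 35.77°.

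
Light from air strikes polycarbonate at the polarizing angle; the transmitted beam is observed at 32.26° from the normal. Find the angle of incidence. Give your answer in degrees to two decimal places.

Brewster's condition makes the reflected and refracted beams perpendicular: θ_B + θ_t = 90°.
θ_B = 90° − 32.26° = 57.74°.

θ_B ≈ 57.74°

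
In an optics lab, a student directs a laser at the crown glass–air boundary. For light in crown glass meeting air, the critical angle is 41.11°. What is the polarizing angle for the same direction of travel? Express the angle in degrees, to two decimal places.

θ_B ≈ 33.33°

n₂/n₁ = sin θ_c = sin 41.11° = 0.6575.
tan θ_B equals the same ratio, so θ_B = arctan(0.6575) = 33.33°.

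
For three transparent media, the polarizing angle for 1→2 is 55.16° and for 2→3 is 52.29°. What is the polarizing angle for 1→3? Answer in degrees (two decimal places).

θ_B ≈ 61.71°

Each Brewster angle gives a ratio: n₂/n₁ = tan 55.16° = 1.4367, n₃/n₂ = tan 52.29° = 1.2934.
Multiplying, n₃/n₁ = 1.4367 × 1.2934 = 1.8582, and θ_B(1→3) = arctan 1.8582 = 61.71°.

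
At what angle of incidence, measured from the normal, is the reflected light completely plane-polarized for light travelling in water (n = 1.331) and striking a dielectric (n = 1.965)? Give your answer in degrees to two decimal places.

θ_B ≈ 55.89°

Here n₂/n₁ = 1.965/1.331 = 1.4763, and Brewster's law gives tan θ_B = n₂/n₁.
So θ_B = arctan 1.4763 = 55.89°.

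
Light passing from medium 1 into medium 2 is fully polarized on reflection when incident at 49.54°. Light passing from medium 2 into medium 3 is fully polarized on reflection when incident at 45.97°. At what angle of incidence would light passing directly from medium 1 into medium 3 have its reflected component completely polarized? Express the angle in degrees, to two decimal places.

tan θ_B(1→2) = n₂/n₁ = tan 49.54° = 1.1725.
tan θ_B(2→3) = n₃/n₂ = tan 45.97° = 1.0344.
n₃/n₁ = 1.2129. Then tan θ_B(1→3) = n₃/n₁, so θ_B(1→3) = arctan(1.2129) = 50.50°.

θ_B ≈ 50.50°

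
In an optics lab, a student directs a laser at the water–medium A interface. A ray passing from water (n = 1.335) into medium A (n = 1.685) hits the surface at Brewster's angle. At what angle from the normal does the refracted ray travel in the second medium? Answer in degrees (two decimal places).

θ_t ≈ 38.39°

θ_B = arctan(n₂/n₁) = arctan(1.685/1.335) = 51.61°.
Since θ_B + θ_t = 90° at Brewster incidence, θ_t = 90° − 51.61° = 38.39°.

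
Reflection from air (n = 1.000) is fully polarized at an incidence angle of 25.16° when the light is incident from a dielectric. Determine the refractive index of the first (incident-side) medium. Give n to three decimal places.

n ≈ 2.129

Brewster's law: tan θ_B = n₂/n₁ (light incident in a dielectric, refracted into air).
n₁ = n₂ / tan θ_B = 1.000 / tan 25.16° = 2.129.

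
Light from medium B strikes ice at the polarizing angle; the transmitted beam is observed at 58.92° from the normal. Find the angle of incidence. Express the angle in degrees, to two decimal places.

Brewster's condition makes the reflected and refracted beams perpendicular: θ_B + θ_t = 90°.
θ_B = 90° − 58.92° = 31.08°.

θ_B ≈ 31.08°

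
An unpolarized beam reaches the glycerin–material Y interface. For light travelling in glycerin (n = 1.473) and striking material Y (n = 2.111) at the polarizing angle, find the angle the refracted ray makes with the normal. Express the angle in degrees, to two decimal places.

θ_t ≈ 34.91°

First find Brewster's angle: tan θ_B = 2.111/1.473 = 1.4331, giving θ_B = 55.09°.
At Brewster's angle the reflected and refracted rays are perpendicular, so θ_t = 90° − θ_B = 90° − 55.09° = 34.91°.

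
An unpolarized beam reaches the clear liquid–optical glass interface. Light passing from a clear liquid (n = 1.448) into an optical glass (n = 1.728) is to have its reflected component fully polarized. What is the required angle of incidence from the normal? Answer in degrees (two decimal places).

At Brewster's angle the reflected and refracted rays are perpendicular, which with Snell's law gives tan θ_B = n₂/n₁.
tan θ_B = n₂/n₁ = 1.728/1.448 = 1.1934. Taking the arctangent, θ_B = 50.04°.

θ_B ≈ 50.04°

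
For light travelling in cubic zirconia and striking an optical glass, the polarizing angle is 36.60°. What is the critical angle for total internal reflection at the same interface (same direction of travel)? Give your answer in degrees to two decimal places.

θ_c ≈ 47.96°

n₂/n₁ = tan 36.60° = 0.7427; the critical angle satisfies sin θ_c = n₂/n₁.
θ_c = arcsin(0.7427) = 47.96°.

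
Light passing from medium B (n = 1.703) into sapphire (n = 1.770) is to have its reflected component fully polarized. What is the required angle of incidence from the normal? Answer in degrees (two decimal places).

θ_B ≈ 46.11°

Here n₂/n₁ = 1.770/1.703 = 1.0393, and Brewster's law gives tan θ_B = n₂/n₁.
So θ_B = arctan 1.0393 = 46.11°.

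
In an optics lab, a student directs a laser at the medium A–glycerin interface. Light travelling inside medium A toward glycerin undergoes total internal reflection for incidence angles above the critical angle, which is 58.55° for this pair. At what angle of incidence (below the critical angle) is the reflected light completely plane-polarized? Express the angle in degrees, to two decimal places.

θ_B ≈ 40.47°

sin θ_c = n₂/n₁, so n₂/n₁ = sin 58.55° = 0.8531.
Brewster: tan θ_B = n₂/n₁ = 0.8531.
θ_B = arctan(0.8531) = 40.47°.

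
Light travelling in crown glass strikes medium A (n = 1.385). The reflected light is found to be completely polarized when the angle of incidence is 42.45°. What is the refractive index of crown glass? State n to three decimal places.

Brewster's law: tan θ_B = n₂/n₁ (light incident in crown glass, refracted into medium A).
n₁ = n₂ / tan θ_B = 1.385 / tan 42.45° = 1.514.

n ≈ 1.514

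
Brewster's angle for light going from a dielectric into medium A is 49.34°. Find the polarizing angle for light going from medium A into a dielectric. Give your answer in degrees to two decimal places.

θ_B' ≈ 40.66°

The two Brewster angles are complementary: θ_B' = 90° − θ_B = 90° − 49.34° = 40.66°.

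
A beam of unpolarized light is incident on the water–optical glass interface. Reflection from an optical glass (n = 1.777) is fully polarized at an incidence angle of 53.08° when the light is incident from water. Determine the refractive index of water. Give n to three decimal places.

n ≈ 1.335

Brewster's law: tan θ_B = n₂/n₁ (light incident in water, refracted into an optical glass).
n₁ = n₂ / tan θ_B = 1.777 / tan 53.08° = 1.335.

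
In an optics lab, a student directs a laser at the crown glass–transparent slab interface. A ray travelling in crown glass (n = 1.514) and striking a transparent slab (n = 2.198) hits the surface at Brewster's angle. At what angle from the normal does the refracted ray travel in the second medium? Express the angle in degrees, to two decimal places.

θ_t ≈ 34.56°

θ_B = arctan(n₂/n₁) = arctan(2.198/1.514) = 55.44°.
At Brewster's angle the reflected and refracted rays are perpendicular, so θ_t = 90° − θ_B = 90° − 55.44° = 34.56°.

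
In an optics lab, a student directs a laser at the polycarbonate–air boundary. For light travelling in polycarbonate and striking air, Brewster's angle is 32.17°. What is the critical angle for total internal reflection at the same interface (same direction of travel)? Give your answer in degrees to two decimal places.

tan θ_B = n₂/n₁ = tan 32.17° = 0.6290.
Total internal reflection: sin θ_c = n₂/n₁ = 0.6290.
θ_c = arcsin(0.6290) = 38.98°.

θ_c ≈ 38.98°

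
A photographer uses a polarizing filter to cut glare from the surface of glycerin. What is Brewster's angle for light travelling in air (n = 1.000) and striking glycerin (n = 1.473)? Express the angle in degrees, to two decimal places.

θ_B ≈ 55.83°

tan θ_B = n₂/n₁ = 1.473/1.000 = 1.4730.
So θ_B = arctan 1.4730 = 55.83°.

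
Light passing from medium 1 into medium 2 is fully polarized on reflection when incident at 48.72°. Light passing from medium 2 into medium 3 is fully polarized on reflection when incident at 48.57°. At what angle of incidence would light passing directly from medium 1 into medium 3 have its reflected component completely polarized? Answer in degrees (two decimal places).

n₂/n₁ = tan 48.72° = 1.1391 and n₃/n₂ = tan 48.57° = 1.1331.
Multiplying, n₃/n₁ = 1.1391 × 1.1331 = 1.2907, and θ_B(1→3) = arctan 1.2907 = 52.23°.

θ_B ≈ 52.23°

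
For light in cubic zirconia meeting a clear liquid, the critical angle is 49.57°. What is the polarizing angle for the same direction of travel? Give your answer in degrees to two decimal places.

θ_B ≈ 37.28°

sin θ_c = n₂/n₁, so n₂/n₁ = sin 49.57° = 0.7612.
Brewster: tan θ_B = n₂/n₁ = 0.7612.
θ_B = arctan(0.7612) = 37.28°.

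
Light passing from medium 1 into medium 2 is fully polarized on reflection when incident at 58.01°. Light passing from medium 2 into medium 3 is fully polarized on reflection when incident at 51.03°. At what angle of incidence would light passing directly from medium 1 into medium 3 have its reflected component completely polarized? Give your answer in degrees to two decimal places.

Each Brewster angle gives a ratio: n₂/n₁ = tan 58.01° = 1.6010, n₃/n₂ = tan 51.03° = 1.2362.
n₃/n₁ = 1.9791. Then tan θ_B(1→3) = n₃/n₁, so θ_B(1→3) = arctan(1.9791) = 63.19°.

θ_B ≈ 63.19°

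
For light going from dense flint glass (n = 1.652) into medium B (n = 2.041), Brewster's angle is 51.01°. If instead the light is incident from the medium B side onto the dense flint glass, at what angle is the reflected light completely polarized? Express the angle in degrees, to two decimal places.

Reversing the direction swaps n₁ and n₂, so tan θ_B' = 1/tan θ_B and θ_B' = 90° − θ_B.
Hence θ_B' = 90° − 51.01° = 38.99°.

θ_B' ≈ 38.99°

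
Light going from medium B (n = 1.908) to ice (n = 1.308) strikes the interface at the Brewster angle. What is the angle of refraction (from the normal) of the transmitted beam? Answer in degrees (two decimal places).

θ_t ≈ 55.57°

tan θ_B = n₂/n₁ = 1.308/1.908 = 0.6855, so θ_B = 34.43°.
The refracted ray is perpendicular to the reflected ray, so θ_t = 90° − θ_B = 55.57°.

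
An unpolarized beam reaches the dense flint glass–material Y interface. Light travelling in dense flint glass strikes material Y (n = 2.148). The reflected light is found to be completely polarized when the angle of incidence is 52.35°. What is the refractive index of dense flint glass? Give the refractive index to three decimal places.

n ≈ 1.657

At the polarizing angle, tan θ_B = n₂/n₁ with n₁ on the incident side (dense flint glass) and n₂ on the transmitted side (material Y).
n₁ = n₂ / tan θ_B = 2.148 / tan 52.35° = 1.657.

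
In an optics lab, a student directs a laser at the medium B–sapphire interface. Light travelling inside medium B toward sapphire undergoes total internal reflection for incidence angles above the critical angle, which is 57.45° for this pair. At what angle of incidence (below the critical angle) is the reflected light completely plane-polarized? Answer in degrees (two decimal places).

sin θ_c = n₂/n₁, so n₂/n₁ = sin 57.45° = 0.8429.
Brewster: tan θ_B = n₂/n₁ = 0.8429.
θ_B = arctan(0.8429) = 40.13°.

θ_B ≈ 40.13°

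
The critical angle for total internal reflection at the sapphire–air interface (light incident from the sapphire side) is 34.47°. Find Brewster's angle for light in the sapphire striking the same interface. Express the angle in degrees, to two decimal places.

At the critical angle sin θ_c = n₂/n₁, giving n₂/n₁ = sin 34.47° = 0.5660.
Then tan θ_B = n₂/n₁ = 0.5660, so θ_B = arctan 0.5660 = 29.51°.

θ_B ≈ 29.51°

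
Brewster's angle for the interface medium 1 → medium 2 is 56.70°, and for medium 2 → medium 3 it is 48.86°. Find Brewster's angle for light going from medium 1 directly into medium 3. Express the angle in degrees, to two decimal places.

θ_B ≈ 60.15°

n₂/n₁ = tan 56.70° = 1.5224 and n₃/n₂ = tan 48.86° = 1.1447.
n₃/n₁ = 1.7427. Then tan θ_B(1→3) = n₃/n₁, so θ_B(1→3) = arctan(1.7427) = 60.15°.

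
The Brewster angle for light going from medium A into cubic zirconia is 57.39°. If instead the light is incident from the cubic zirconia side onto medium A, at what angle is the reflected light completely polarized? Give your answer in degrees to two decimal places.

Reversing the direction swaps n₁ and n₂, so tan θ_B' = 1/tan θ_B and θ_B' = 90° − θ_B.
Hence θ_B' = 90° − 57.39° = 32.61°.

θ_B' ≈ 32.61°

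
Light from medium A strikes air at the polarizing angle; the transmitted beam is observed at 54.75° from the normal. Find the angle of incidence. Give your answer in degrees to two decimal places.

At Brewster's angle the reflected and refracted rays are perpendicular, so θ_B + θ_t = 90°.
So θ_B = 90° − θ_t = 90° − 54.75° = 35.25°.

θ_B ≈ 35.25°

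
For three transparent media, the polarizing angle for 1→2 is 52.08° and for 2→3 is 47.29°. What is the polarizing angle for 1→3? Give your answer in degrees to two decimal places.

θ_B ≈ 54.28°

tan θ_B(1→2) = n₂/n₁ = tan 52.08° = 1.2836.
tan θ_B(2→3) = n₃/n₂ = tan 47.29° = 1.0833.
Multiplying, n₃/n₁ = 1.2836 × 1.0833 = 1.3906, and θ_B(1→3) = arctan 1.3906 = 54.28°.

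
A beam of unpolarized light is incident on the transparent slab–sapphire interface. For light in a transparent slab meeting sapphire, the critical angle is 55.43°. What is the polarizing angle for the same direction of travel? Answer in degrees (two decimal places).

θ_B ≈ 39.47°

At the critical angle sin θ_c = n₂/n₁, giving n₂/n₁ = sin 55.43° = 0.8234.
Then tan θ_B = n₂/n₁ = 0.8234, so θ_B = arctan 0.8234 = 39.47°.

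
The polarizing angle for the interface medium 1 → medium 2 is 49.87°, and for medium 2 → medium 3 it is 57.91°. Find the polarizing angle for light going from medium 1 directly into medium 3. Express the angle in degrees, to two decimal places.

n₂/n₁ = tan 49.87° = 1.1863 and n₃/n₂ = tan 57.91° = 1.5948.
So n₃/n₁ = (n₂/n₁)(n₃/n₂) = 1.1863 × 1.5948 = 1.8918.
θ_B(1→3) = arctan(1.8918) = 62.14°.

θ_B ≈ 62.14°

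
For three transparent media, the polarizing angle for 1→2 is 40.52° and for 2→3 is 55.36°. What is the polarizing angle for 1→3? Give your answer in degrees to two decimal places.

n₂/n₁ = tan 40.52° = 0.8547 and n₃/n₂ = tan 55.36° = 1.4474.
So n₃/n₁ = (n₂/n₁)(n₃/n₂) = 0.8547 × 1.4474 = 1.2371.
θ_B(1→3) = arctan(1.2371) = 51.05°.

θ_B ≈ 51.05°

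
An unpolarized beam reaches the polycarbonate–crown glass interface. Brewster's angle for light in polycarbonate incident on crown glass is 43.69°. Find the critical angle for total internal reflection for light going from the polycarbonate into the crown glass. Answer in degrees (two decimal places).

From Brewster, n₂/n₁ = tan θ_B = tan 43.69° = 0.9553.
Then sin θ_c = n₂/n₁ = 0.9553, so θ_c = arcsin 0.9553 = 72.80°.

θ_c ≈ 72.80°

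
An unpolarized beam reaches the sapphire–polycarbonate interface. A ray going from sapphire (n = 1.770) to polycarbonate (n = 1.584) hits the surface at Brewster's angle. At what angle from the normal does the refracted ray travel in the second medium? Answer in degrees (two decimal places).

First find Brewster's angle: tan θ_B = 1.584/1.770 = 0.8949, giving θ_B = 41.83°.
Since θ_B + θ_t = 90° at Brewster incidence, θ_t = 90° − 41.83° = 48.17°.

θ_t ≈ 48.17°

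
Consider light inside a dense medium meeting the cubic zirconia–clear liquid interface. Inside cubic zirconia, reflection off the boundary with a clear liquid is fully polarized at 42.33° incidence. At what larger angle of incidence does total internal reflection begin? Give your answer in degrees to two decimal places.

θ_c ≈ 65.63°

From Brewster, n₂/n₁ = tan θ_B = tan 42.33° = 0.9109.
Then sin θ_c = n₂/n₁ = 0.9109, so θ_c = arcsin 0.9109 = 65.63°.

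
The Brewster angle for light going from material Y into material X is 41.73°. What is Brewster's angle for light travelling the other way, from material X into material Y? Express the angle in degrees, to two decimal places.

tan θ_B' = n₁/n₂ = 1/tan θ_B, so θ_B' = 90° − θ_B.
θ_B' = 90° − 41.73° = 48.27°.

θ_B' ≈ 48.27°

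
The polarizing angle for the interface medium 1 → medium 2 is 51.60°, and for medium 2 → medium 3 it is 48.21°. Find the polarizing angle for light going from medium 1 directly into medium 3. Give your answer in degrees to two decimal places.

n₂/n₁ = tan 51.60° = 1.2617 and n₃/n₂ = tan 48.21° = 1.1188.
Multiplying, n₃/n₁ = 1.2617 × 1.1188 = 1.4116, and θ_B(1→3) = arctan 1.4116 = 54.69°.

θ_B ≈ 54.69°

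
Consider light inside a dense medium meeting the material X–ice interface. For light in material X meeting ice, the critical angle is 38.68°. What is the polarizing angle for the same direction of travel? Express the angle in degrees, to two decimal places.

θ_B ≈ 32.00°

n₂/n₁ = sin θ_c = sin 38.68° = 0.6250.
tan θ_B equals the same ratio, so θ_B = arctan(0.6250) = 32.00°.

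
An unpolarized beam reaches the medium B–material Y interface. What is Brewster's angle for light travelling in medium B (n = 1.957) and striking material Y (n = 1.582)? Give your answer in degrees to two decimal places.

tan θ_B = n₂/n₁ = 1.582/1.957 = 0.8084.
So θ_B = arctan 0.8084 = 38.95°.

θ_B ≈ 38.95°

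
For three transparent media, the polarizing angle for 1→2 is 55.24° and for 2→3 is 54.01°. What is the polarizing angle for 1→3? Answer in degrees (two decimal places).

n₂/n₁ = tan 55.24° = 1.4410 and n₃/n₂ = tan 54.01° = 1.3769.
So n₃/n₁ = (n₂/n₁)(n₃/n₂) = 1.4410 × 1.3769 = 1.9840.
θ_B(1→3) = arctan(1.9840) = 63.25°.

θ_B ≈ 63.25°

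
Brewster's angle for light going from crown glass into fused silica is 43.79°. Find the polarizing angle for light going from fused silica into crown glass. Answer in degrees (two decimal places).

Reversing the direction swaps n₁ and n₂, so tan θ_B' = 1/tan θ_B and θ_B' = 90° − θ_B.
Hence θ_B' = 90° − 43.79° = 46.21°.

θ_B' ≈ 46.21°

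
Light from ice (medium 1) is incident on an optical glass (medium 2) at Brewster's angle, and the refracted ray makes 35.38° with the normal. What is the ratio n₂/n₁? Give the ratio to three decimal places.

At Brewster incidence θ_B = 90° − θ_t = 90° − 35.38° = 54.62°.
Then n₂/n₁ = tan θ_B = tan 54.62° = 1.408.

n₂/n₁ ≈ 1.408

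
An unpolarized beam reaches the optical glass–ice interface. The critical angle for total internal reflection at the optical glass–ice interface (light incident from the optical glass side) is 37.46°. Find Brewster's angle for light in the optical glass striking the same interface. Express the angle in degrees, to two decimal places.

sin θ_c = n₂/n₁, so n₂/n₁ = sin 37.46° = 0.6082.
Brewster: tan θ_B = n₂/n₁ = 0.6082.
θ_B = arctan(0.6082) = 31.31°.

θ_B ≈ 31.31°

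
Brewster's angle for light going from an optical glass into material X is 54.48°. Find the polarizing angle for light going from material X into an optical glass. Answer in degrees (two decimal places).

θ_B' ≈ 35.52°

Reversing the direction swaps n₁ and n₂, so tan θ_B' = 1/tan θ_B and θ_B' = 90° − θ_B.
Hence θ_B' = 90° − 54.48° = 35.52°.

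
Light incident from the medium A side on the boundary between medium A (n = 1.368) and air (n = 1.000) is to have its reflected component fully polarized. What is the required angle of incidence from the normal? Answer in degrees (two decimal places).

θ_B ≈ 36.17°

At Brewster's angle the reflected and refracted rays are perpendicular, which with Snell's law gives tan θ_B = n₂/n₁.
Here n₂/n₁ = 1.000/1.368 = 0.7310, and Brewster's law gives tan θ_B = n₂/n₁.
θ_B = arctan(0.7310) = 36.17°.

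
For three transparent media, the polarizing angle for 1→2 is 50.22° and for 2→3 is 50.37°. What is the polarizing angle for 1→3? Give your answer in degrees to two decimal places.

tan θ_B(1→2) = n₂/n₁ = tan 50.22° = 1.2011.
tan θ_B(2→3) = n₃/n₂ = tan 50.37° = 1.2075.
Multiplying, n₃/n₁ = 1.2011 × 1.2075 = 1.4503, and θ_B(1→3) = arctan 1.4503 = 55.41°.

θ_B ≈ 55.41°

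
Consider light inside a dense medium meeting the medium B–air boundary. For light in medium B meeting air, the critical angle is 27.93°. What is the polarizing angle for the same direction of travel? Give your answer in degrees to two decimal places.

θ_B ≈ 25.10°

At the critical angle sin θ_c = n₂/n₁, giving n₂/n₁ = sin 27.93° = 0.4684.
Then tan θ_B = n₂/n₁ = 0.4684, so θ_B = arctan 0.4684 = 25.10°.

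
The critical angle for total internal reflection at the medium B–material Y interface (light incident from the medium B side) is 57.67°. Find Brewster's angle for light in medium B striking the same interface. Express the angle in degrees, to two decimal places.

θ_B ≈ 40.20°

At the critical angle sin θ_c = n₂/n₁, giving n₂/n₁ = sin 57.67° = 0.8450.
Then tan θ_B = n₂/n₁ = 0.8450, so θ_B = arctan 0.8450 = 40.20°.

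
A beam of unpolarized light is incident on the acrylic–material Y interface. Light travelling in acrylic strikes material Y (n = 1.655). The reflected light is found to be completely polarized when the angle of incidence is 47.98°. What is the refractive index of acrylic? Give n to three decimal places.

n ≈ 1.491

Brewster's law: tan θ_B = n₂/n₁ (light incident in acrylic, refracted into material Y).
n₁ = n₂ / tan θ_B = 1.655 / tan 47.98° = 1.491.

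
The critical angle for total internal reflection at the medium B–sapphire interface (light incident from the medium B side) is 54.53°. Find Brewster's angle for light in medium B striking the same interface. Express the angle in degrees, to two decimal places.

n₂/n₁ = sin θ_c = sin 54.53° = 0.8144.
tan θ_B equals the same ratio, so θ_B = arctan(0.8144) = 39.16°.

θ_B ≈ 39.16°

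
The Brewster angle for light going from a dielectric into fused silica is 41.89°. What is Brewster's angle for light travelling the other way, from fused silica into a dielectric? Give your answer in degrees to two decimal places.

θ_B' ≈ 48.11°

The two Brewster angles are complementary: θ_B' = 90° − θ_B = 90° − 41.89° = 48.11°.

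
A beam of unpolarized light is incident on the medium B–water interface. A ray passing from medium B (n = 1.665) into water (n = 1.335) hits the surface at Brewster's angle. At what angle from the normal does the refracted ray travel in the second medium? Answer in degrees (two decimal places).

θ_t ≈ 51.28°

tan θ_B = n₂/n₁ = 1.335/1.665 = 0.8018, so θ_B = 38.72°.
At Brewster's angle the reflected and refracted rays are perpendicular, so θ_t = 90° − θ_B = 90° − 38.72° = 51.28°.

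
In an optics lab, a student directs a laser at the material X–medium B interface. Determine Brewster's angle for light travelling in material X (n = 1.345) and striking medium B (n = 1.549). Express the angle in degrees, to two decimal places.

θ_B ≈ 49.03°

Brewster's condition: tan θ_B = n₂/n₁ = 1.549/1.345 = 1.1517.
So θ_B = arctan 1.1517 = 49.03°.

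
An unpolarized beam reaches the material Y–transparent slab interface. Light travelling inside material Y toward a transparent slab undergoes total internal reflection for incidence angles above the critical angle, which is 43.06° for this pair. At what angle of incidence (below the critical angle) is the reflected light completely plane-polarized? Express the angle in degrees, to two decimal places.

sin θ_c = n₂/n₁, so n₂/n₁ = sin 43.06° = 0.6828.
Brewster: tan θ_B = n₂/n₁ = 0.6828.
θ_B = arctan(0.6828) = 34.32°.

θ_B ≈ 34.32°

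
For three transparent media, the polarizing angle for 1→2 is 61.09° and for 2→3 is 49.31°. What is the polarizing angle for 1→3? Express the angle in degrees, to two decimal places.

θ_B ≈ 64.60°

tan θ_B(1→2) = n₂/n₁ = tan 61.09° = 1.8107.
tan θ_B(2→3) = n₃/n₂ = tan 49.31° = 1.1630.
So n₃/n₁ = (n₂/n₁)(n₃/n₂) = 1.8107 × 1.1630 = 2.1059.
θ_B(1→3) = arctan(2.1059) = 64.60°.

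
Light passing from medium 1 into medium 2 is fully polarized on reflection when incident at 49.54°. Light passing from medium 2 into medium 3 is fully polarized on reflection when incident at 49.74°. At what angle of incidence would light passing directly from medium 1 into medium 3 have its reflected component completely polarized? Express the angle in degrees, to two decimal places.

θ_B ≈ 54.16°

n₂/n₁ = tan 49.54° = 1.1725 and n₃/n₂ = tan 49.74° = 1.1808.
Multiplying, n₃/n₁ = 1.1725 × 1.1808 = 1.3845, and θ_B(1→3) = arctan 1.3845 = 54.16°.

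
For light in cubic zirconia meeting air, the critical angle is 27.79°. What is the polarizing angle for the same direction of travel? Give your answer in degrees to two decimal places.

θ_B ≈ 25.00°

n₂/n₁ = sin θ_c = sin 27.79° = 0.4662.
tan θ_B equals the same ratio, so θ_B = arctan(0.4662) = 25.00°.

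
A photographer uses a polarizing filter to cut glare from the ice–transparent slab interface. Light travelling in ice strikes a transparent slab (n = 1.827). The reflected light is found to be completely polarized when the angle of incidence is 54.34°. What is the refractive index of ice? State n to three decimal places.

Brewster's law: tan θ_B = n₂/n₁ (light incident in ice, refracted into a transparent slab).
n₁ = n₂ / tan θ_B = 1.827 / tan 54.34° = 1.311.

n ≈ 1.311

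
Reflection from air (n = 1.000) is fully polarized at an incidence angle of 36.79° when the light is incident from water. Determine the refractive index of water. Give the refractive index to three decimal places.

n ≈ 1.337

Brewster's law: tan θ_B = n₂/n₁ (light incident in water, refracted into air).
n₁ = n₂ / tan θ_B = 1.000 / tan 36.79° = 1.337.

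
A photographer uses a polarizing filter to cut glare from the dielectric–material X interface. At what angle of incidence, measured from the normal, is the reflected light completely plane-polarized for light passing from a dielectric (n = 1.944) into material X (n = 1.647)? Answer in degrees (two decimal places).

Here n₂/n₁ = 1.647/1.944 = 0.8472, and Brewster's law gives tan θ_B = n₂/n₁. Taking the arctangent, θ_B = 40.27°.

θ_B ≈ 40.27°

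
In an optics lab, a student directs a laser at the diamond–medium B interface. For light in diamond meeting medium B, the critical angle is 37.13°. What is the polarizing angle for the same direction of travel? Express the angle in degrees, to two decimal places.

θ_B ≈ 31.12°

sin θ_c = n₂/n₁, so n₂/n₁ = sin 37.13° = 0.6036.
Brewster: tan θ_B = n₂/n₁ = 0.6036.
θ_B = arctan(0.6036) = 31.12°.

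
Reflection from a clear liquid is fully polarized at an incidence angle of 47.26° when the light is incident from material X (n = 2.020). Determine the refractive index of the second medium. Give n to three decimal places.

n ≈ 2.186

Full polarization of the reflected beam means tan θ_B = n₂/n₁, where n₁ is the incident medium (material X).
n₂ = n₁ tan θ_B = 2.020 × tan 47.26° = 2.186.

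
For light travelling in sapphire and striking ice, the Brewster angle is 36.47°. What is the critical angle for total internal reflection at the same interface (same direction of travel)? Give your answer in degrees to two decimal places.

θ_c ≈ 47.66°

From Brewster, n₂/n₁ = tan θ_B = tan 36.47° = 0.7392.
Then sin θ_c = n₂/n₁ = 0.7392, so θ_c = arcsin 0.7392 = 47.66°.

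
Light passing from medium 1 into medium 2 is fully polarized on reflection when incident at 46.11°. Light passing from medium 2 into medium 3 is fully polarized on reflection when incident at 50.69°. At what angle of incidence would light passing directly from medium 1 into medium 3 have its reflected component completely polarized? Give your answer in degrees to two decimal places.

θ_B ≈ 51.77°

tan θ_B(1→2) = n₂/n₁ = tan 46.11° = 1.0395.
tan θ_B(2→3) = n₃/n₂ = tan 50.69° = 1.2213.
Multiplying, n₃/n₁ = 1.0395 × 1.2213 = 1.2696, and θ_B(1→3) = arctan 1.2696 = 51.77°.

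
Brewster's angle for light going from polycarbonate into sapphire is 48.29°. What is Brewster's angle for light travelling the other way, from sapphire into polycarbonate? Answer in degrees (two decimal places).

θ_B' ≈ 41.71°

Reversing the direction swaps n₁ and n₂, so tan θ_B' = 1/tan θ_B and θ_B' = 90° − θ_B.
Hence θ_B' = 90° − 48.29° = 41.71°.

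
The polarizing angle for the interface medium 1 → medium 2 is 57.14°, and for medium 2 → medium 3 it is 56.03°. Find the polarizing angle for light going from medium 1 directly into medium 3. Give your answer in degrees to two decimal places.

n₂/n₁ = tan 57.14° = 1.5481 and n₃/n₂ = tan 56.03° = 1.4842.
So n₃/n₁ = (n₂/n₁)(n₃/n₂) = 1.5481 × 1.4842 = 2.2978.
θ_B(1→3) = arctan(2.2978) = 66.48°.

θ_B ≈ 66.48°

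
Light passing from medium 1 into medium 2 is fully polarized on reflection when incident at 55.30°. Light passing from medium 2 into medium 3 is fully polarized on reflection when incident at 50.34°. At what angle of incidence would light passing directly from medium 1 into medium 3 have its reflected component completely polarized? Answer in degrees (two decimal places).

n₂/n₁ = tan 55.30° = 1.4442 and n₃/n₂ = tan 50.34° = 1.2062.
n₃/n₁ = 1.7420. Then tan θ_B(1→3) = n₃/n₁, so θ_B(1→3) = arctan(1.7420) = 60.14°.

θ_B ≈ 60.14°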